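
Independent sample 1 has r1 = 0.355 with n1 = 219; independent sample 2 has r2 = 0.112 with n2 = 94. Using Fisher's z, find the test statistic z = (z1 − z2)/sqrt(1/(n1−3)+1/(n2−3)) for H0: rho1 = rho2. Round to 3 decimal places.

2.070

z1 = atanh(0.355) = 0.371153,  z2 = atanh(0.112) = 0.112472
SE = √(1/(n1−3) + 1/(n2−3)) = √(1/216 + 1/91) = √(0.0046296 + 0.0109890) = √0.0156186 = 0.124974
z = (z1 − z2)/SE = (0.371153 − 0.112472) / 0.124974 = 0.258681 / 0.124974 = 2.070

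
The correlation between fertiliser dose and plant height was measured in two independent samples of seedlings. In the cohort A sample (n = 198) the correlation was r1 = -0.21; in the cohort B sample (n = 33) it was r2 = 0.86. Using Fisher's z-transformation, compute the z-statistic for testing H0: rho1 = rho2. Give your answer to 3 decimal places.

-7.682

z1 = atanh(-0.21) = -0.213171,  z2 = atanh(0.86) = 1.293345
SE = √(1/(n1−3) + 1/(n2−3)) = √(1/195 + 1/30) = √(0.0051282 + 0.0333333) = √0.0384615 = 0.196116
z = (z1 − z2)/SE = (-0.213171 − 1.293345) / 0.196116 = -1.506516 / 0.196116 = -7.682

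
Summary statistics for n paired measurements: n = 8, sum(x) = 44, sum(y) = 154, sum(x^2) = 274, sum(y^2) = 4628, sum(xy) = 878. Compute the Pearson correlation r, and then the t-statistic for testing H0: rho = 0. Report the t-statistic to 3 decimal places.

0.332

S_xy = nΣxy − ΣxΣy = 8·878 − 44·154 = 7024 − 6776 = 248
S_xx = nΣx² − (Σx)² = 8·274 − 44² = 2192 − 1936 = 256
S_yy = nΣy² − (Σy)² = 8·4628 − 154² = 37024 − 23716 = 13308
r = S_xy / √(S_xx·S_yy) = 248 / √(256·13308) = 248 / √3406848 = 248 / 1845.7649 = 0.1344
t = r·√(n−2)/√(1−r²) = 0.1344·√6 / √(1−0.018063) = 0.329211 / 0.990927 = 0.332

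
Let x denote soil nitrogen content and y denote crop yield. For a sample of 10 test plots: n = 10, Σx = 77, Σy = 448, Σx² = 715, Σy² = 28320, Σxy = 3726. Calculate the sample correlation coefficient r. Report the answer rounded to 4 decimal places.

0.2754

Numerator: nΣxy − (Σx)(Σy) = 10·3726 − (77)(448) = 2764
Denominator: √[(nΣx²−(Σx)²)(nΣy²−(Σy)²)]
  nΣx²−(Σx)² = 10·715 − 5929 = 1221;  nΣy²−(Σy)² = 10·28320 − 200704 = 82496
  √(1221·82496) = √100727616 = 10036.3149
r = 2764 / 10036.3149 = 0.2754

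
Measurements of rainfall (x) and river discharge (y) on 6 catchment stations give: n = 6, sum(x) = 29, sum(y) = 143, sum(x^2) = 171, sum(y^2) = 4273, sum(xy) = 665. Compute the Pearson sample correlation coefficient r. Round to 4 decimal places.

S_xy = nΣxy − ΣxΣy = 6·665 − 29·143 = 3990 − 4147 = -157
S_xx = nΣx² − (Σx)² = 6·171 − 29² = 1026 − 841 = 185
S_yy = nΣy² − (Σy)² = 6·4273 − 143² = 25638 − 20449 = 5189
r = S_xy / √(S_xx·S_yy) = -157 / √(185·5189) = -157 / √959965 = -157 / 979.7780 = -0.1602

-0.1602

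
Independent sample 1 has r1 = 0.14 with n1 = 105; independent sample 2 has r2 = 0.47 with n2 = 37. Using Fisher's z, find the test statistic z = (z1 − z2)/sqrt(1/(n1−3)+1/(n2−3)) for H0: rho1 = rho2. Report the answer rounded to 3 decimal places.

z1 = atanh(0.14) = 0.140926,  z2 = atanh(0.47) = 0.510070
SE = √(1/(n1−3) + 1/(n2−3)) = √(1/102 + 1/34) = √(0.0098039 + 0.0294118) = √0.0392157 = 0.198030
z = (z1 − z2)/SE = (0.140926 − 0.510070) / 0.198030 = -0.369144 / 0.198030 = -1.864

-1.864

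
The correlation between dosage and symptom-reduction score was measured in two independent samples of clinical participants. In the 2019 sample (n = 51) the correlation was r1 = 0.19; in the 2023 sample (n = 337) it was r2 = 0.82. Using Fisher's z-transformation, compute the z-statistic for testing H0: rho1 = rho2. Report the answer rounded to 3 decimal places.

-6.248

z1 = atanh(0.19) = 0.192337,  z2 = atanh(0.82) = 1.156817
SE = √(1/(n1−3) + 1/(n2−3)) = √(1/48 + 1/334) = √(0.0208333 + 0.0029940) = √0.0238273 = 0.154361
z = (z1 − z2)/SE = (0.192337 − 1.156817) / 0.154361 = -0.964480 / 0.154361 = -6.248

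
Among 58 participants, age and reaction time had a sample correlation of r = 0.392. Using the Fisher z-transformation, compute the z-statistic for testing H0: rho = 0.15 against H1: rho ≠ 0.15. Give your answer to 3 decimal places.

Fisher z: atanh(0.392) = 0.414161, atanh(0.15) = 0.151140
z = (z_r − z_0)·√(n−3) = (0.414161 − 0.151140)·√55 = 0.263021 · 7.416198 = 1.951

1.951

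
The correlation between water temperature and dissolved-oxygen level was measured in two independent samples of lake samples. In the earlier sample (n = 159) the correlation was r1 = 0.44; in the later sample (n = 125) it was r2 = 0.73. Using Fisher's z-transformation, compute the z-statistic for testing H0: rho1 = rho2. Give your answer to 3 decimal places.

Fisher z-transforms: z1 = atanh(0.44) = 0.472231, z2 = atanh(0.73) = 0.928727; difference d = -0.456496
Var(d) = 1/156 + 1/122 = 0.0064103 + 0.0081967 = 0.0146070
z = d/√Var(d) = -0.456496 / √0.0146070 = -0.456496 / 0.120859 = -3.777

-3.777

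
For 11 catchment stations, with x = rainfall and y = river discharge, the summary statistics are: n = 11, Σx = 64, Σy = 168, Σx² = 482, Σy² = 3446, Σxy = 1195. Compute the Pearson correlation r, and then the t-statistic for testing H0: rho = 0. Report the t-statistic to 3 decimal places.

2.943

S_xy = nΣxy − ΣxΣy = 11·1195 − 64·168 = 13145 − 10752 = 2393
S_xx = nΣx² − (Σx)² = 11·482 − 64² = 5302 − 4096 = 1206
S_yy = nΣy² − (Σy)² = 11·3446 − 168² = 37906 − 28224 = 9682
r = S_xy / √(S_xx·S_yy) = 2393 / √(1206·9682) = 2393 / √11676492 = 2393 / 3417.0882 = 0.7003
t = r·√(n−2)/√(1−r²) = 0.7003·√9 / √(1−0.490420) = 2.100900 / 0.713849 = 2.943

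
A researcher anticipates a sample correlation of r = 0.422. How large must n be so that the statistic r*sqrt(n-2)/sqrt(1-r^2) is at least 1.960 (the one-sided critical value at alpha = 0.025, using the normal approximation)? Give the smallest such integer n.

20

Need r·√(n−2)/√(1−r²) ≥ 1.960
√(n−2) ≥ 1.960·√(1−0.178084) / 0.422 = 1.960·0.906596 / 0.422 = 4.2107
n−2 ≥ 17.7300  ⇒  n ≥ 19.7300
Smallest integer n = 20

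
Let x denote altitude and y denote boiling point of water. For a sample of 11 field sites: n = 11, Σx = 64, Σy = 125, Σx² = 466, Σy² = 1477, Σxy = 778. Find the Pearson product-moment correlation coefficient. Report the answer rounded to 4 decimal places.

Numerator: nΣxy − (Σx)(Σy) = 11·778 − (64)(125) = 558
Denominator: √[(nΣx²−(Σx)²)(nΣy²−(Σy)²)]
  nΣx²−(Σx)² = 11·466 − 4096 = 1030;  nΣy²−(Σy)² = 11·1477 − 15625 = 622
  √(1030·622) = √640660 = 800.4124
r = 558 / 800.4124 = 0.6971

0.6971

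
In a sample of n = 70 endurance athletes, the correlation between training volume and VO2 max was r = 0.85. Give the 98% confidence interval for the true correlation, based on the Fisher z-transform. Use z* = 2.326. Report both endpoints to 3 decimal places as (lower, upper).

(0.750, 0.912)

z_r = atanh(0.85) = 1.256153;  SE = 1/√(n−3) = 1/√67 = 0.122169
z-limits: 1.256153 ± 2.326·0.122169 = 1.256153 ± 0.284165 = [0.971988, 1.540318]
ρ-limits: (tanh 0.971988, tanh 1.540318) = (0.750, 0.912)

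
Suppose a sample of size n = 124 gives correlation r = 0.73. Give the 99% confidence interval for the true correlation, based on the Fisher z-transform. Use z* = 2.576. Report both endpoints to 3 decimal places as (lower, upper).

(0.601, 0.822)

Fisher z: z_r = atanh(r) = ½·ln((1+0.73)/(1−0.73)) = 0.928727
SE(z) = 1/√(n−3) = 1/√121 = 0.090909
99% ⇒ z* = 2.576; margin = 2.576·0.090909 = 0.234182
CI on z-scale: (0.694545, 1.162909)
Back-transform: tanh(0.694545) = 0.600894, tanh(1.162909) = 0.821986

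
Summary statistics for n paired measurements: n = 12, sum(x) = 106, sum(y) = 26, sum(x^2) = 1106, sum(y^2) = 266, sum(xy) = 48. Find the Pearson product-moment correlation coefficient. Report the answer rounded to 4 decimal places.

-0.9632

Numerator: nΣxy − (Σx)(Σy) = 12·48 − (106)(26) = -2180
Denominator: √[(nΣx²−(Σx)²)(nΣy²−(Σy)²)]
  nΣx²−(Σx)² = 12·1106 − 11236 = 2036;  nΣy²−(Σy)² = 12·266 − 676 = 2516
  √(2036·2516) = √5122576 = 2263.3108
r = -2180 / 2263.3108 = -0.9632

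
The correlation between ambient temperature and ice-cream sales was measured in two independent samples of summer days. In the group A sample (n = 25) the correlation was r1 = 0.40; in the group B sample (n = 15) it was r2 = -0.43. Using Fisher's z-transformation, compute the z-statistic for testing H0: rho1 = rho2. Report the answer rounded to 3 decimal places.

z1 = atanh(0.40) = 0.423649,  z2 = atanh(-0.43) = -0.459897
SE = √(1/(n1−3) + 1/(n2−3)) = √(1/22 + 1/12) = √(0.0454545 + 0.0833333) = √0.1287878 = 0.358870
z = (z1 − z2)/SE = (0.423649 − (-0.459897)) / 0.358870 = 0.883546 / 0.358870 = 2.462

2.462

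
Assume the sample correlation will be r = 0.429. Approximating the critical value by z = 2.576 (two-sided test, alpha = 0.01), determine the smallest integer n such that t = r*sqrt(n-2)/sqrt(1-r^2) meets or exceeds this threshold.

r√(n−2)/√(1−r²) ≥ 2.576  ⇔  n−2 ≥ (2.576)²·(1−r²)/r²
(1−r²)/r² = (1−0.184041)/0.184041 = 4.4336
n ≥ 2 + 6.635776·4.4336 = 2 + 29.4204 = 31.4204
⌈31.4204⌉ = 32

32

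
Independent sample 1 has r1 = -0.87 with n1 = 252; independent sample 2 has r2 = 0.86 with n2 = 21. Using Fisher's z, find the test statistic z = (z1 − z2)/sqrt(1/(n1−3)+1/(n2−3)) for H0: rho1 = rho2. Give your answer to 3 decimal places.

Fisher z-transforms: z1 = atanh(-0.87) = -1.333080, z2 = atanh(0.86) = 1.293345; difference d = -2.626425
Var(d) = 1/249 + 1/18 = 0.0040161 + 0.0555556 = 0.0595717
z = d/√Var(d) = -2.626425 / √0.0595717 = -2.626425 / 0.244073 = -10.761

-10.761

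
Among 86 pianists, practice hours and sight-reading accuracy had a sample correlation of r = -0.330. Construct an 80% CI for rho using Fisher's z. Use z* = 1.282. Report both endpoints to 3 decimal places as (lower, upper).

z_r = atanh(-0.330) = -0.342828;  SE = 1/√(n−3) = 1/√83 = 0.109764
z-limits: -0.342828 ± 1.282·0.109764 = -0.342828 ± 0.140717 = [-0.483545, -0.202111]
ρ-limits: (tanh -0.483545, tanh -0.202111) = (-0.449, -0.199)

(-0.449, -0.199)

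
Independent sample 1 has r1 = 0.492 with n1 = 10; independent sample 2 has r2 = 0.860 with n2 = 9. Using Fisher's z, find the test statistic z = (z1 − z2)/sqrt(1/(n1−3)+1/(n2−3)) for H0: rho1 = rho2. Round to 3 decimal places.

-1.356

z1 = atanh(0.492) = 0.538696,  z2 = atanh(0.860) = 1.293345
SE = √(1/(n1−3) + 1/(n2−3)) = √(1/7 + 1/6) = √(0.1428571 + 0.1666667) = √0.3095238 = 0.556349
z = (z1 − z2)/SE = (0.538696 − 1.293345) / 0.556349 = -0.754649 / 0.556349 = -1.356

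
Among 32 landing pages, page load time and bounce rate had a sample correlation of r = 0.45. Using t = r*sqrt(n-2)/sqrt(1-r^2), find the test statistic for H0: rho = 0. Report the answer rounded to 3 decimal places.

t = r·√(n−2) / √(1−r²) with r = 0.45, n = 32
  = 0.45·√30 / √(1 − 0.2025)
  = 0.45·5.477226 / 0.893029
  = 2.464752 / 0.893029 = 2.760

2.760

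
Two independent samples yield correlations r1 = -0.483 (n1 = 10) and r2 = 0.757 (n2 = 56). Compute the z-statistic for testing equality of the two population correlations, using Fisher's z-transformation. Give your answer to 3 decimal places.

Fisher z-transforms: z1 = atanh(-0.483) = -0.526890, z2 = atanh(0.757) = 0.989151; difference d = -1.516041
Var(d) = 1/7 + 1/53 = 0.1428571 + 0.0188679 = 0.1617250
z = d/√Var(d) = -1.516041 / √0.1617250 = -1.516041 / 0.402150 = -3.770

-3.770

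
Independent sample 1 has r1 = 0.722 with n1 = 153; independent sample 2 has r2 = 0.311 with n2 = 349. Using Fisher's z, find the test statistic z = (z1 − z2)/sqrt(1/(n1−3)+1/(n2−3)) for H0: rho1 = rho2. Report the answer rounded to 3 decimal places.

6.037

z1 = atanh(0.722) = 0.911810,  z2 = atanh(0.311) = 0.321652
SE = √(1/(n1−3) + 1/(n2−3)) = √(1/150 + 1/346) = √(0.0066667 + 0.0028902) = √0.0095569 = 0.097759
z = (z1 − z2)/SE = (0.911810 − 0.321652) / 0.097759 = 0.590158 / 0.097759 = 6.037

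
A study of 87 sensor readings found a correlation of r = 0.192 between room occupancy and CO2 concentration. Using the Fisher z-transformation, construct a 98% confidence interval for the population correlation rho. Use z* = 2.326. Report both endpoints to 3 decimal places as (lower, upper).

Fisher z: z_r = atanh(r) = ½·ln((1+0.192)/(1−0.192)) = 0.194413
SE(z) = 1/√(n−3) = 1/√84 = 0.109109
98% ⇒ z* = 2.326; margin = 2.326·0.109109 = 0.253788
CI on z-scale: (-0.059375, 0.448201)
Back-transform: tanh(-0.059375) = -0.059305, tanh(0.448201) = 0.420419

(-0.059, 0.420)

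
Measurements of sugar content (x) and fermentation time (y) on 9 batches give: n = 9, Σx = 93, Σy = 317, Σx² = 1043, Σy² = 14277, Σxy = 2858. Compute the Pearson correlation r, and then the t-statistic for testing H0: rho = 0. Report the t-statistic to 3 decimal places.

-3.890

S_xy = nΣxy − ΣxΣy = 9·2858 − 93·317 = 25722 − 29481 = -3759
S_xx = nΣx² − (Σx)² = 9·1043 − 93² = 9387 − 8649 = 738
S_yy = nΣy² − (Σy)² = 9·14277 − 317² = 128493 − 100489 = 28004
r = S_xy / √(S_xx·S_yy) = -3759 / √(738·28004) = -3759 / √20666952 = -3759 / 4546.0919 = -0.8269
t = r·√(n−2)/√(1−r²) = -0.8269·√7 / √(1−0.683764) = -2.187772 / 0.562349 = -3.890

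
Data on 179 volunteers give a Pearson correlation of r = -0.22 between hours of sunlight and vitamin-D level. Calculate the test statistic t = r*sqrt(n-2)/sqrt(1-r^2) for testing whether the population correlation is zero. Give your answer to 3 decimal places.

-3.000

1 − r² = 1 − 0.0484 = 0.9516;  √(1−r²) = 0.975500
√(n−2) = √177 = 13.304135
t = r·√(n−2)/√(1−r²) = -0.22 · 13.304135 / 0.975500 = -3.000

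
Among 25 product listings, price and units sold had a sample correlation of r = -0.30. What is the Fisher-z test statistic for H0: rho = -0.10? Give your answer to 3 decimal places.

Fisher z: atanh(-0.30) = -0.309520, atanh(-0.10) = -0.100335
z = (z_r − z_0)·√(n−3) = (-0.309520 − (-0.100335))·√22 = -0.209185 · 4.690416 = -0.981

-0.981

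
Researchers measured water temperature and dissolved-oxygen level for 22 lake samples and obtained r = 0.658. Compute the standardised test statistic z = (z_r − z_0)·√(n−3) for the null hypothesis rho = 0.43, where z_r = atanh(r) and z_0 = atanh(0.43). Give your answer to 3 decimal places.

z_r = atanh(0.658) = 0.789278,  z_0 = atanh(0.43) = 0.459897
SE = 1/√(n−3) = 1/√19 = 0.229416
z = (z_r − z_0)/SE = (0.789278 − 0.459897) / 0.229416 = 0.329381 / 0.229416 = 1.436

1.436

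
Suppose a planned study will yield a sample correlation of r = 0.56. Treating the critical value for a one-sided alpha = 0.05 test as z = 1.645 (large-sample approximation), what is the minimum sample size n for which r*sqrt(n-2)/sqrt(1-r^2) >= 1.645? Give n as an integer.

r√(n−2)/√(1−r²) ≥ 1.645  ⇔  n−2 ≥ (1.645)²·(1−r²)/r²
(1−r²)/r² = (1−0.3136)/0.3136 = 2.1888
n ≥ 2 + 2.706025·2.1888 = 2 + 5.9229 = 7.9229
⌈7.9229⌉ = 8

8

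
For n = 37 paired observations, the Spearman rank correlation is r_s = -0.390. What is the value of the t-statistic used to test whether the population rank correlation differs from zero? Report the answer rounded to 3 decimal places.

-2.506

t = r_s·√(n−2) / √(1−r_s²) with r_s = -0.390, n = 37
  = -0.390·√35 / √(1 − 0.152100)
  = -0.390·5.916080 / 0.920815
  = -2.307271 / 0.920815 = -2.506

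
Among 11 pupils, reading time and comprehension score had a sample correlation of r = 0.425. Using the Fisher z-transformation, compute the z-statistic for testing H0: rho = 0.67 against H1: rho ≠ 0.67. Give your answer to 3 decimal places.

Fisher z: atanh(0.425) = 0.453779, atanh(0.67) = 0.810743
z = (z_r − z_0)·√(n−3) = (0.453779 − 0.810743)·√8 = -0.356964 · 2.828427 = -1.010

-1.010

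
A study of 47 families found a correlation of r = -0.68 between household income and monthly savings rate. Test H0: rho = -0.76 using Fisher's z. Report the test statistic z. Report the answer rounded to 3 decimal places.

Fisher z: atanh(-0.68) = -0.829114, atanh(-0.76) = -0.996215
z = (z_r − z_0)·√(n−3) = (-0.829114 − (-0.996215))·√44 = 0.167101 · 6.633250 = 1.108

1.108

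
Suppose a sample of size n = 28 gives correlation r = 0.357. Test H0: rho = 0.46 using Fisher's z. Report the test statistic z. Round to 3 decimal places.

-0.619

z_r = atanh(0.357) = 0.373443,  z_0 = atanh(0.46) = 0.497311
SE = 1/√(n−3) = 1/√25 = 0.200000
z = (z_r − z_0)/SE = (0.373443 − 0.497311) / 0.200000 = -0.123868 / 0.200000 = -0.619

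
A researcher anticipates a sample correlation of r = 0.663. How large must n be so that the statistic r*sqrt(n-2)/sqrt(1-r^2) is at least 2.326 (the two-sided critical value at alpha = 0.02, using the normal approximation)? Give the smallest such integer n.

Need r·√(n−2)/√(1−r²) ≥ 2.326
√(n−2) ≥ 2.326·√(1−0.439569) / 0.663 = 2.326·0.748619 / 0.663 = 2.6264
n−2 ≥ 6.8980  ⇒  n ≥ 8.8980
Smallest integer n = 9

9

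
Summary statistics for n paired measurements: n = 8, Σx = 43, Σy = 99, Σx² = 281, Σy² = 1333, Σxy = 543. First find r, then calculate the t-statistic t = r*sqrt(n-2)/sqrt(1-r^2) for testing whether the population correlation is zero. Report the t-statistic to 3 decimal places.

0.367

Numerator: nΣxy − (Σx)(Σy) = 8·543 − (43)(99) = 87
Denominator: √[(nΣx²−(Σx)²)(nΣy²−(Σy)²)]
  nΣx²−(Σx)² = 8·281 − 1849 = 399;  nΣy²−(Σy)² = 8·1333 − 9801 = 863
  √(399·863) = √344337 = 586.8024
r = 87 / 586.8024 = 0.1483
t = r·√(n−2)/√(1−r²) = 0.1483·√6 / √(1−0.021993) = 0.363259 / 0.988942 = 0.367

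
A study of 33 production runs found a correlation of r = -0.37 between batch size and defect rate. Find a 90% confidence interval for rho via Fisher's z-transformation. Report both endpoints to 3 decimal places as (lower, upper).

(-0.597, -0.088)

Fisher z: z_r = atanh(r) = ½·ln((1+(-0.37))/(1−(-0.37))) = -0.388423
SE(z) = 1/√(n−3) = 1/√30 = 0.182574
90% ⇒ z* = 1.645; margin = 1.645·0.182574 = 0.300334
CI on z-scale: (-0.688757, -0.088089)
Back-transform: tanh(-0.688757) = -0.597183, tanh(-0.088089) = -0.087862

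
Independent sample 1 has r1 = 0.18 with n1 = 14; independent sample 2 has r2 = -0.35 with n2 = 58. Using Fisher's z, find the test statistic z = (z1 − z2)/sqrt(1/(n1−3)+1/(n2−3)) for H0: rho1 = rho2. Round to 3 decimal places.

1.657

Fisher z-transforms: z1 = atanh(0.18) = 0.181983, z2 = atanh(-0.35) = -0.365444; difference d = 0.547427
Var(d) = 1/11 + 1/55 = 0.0909091 + 0.0181818 = 0.1090909
z = d/√Var(d) = 0.547427 / √0.1090909 = 0.547427 / 0.330289 = 1.657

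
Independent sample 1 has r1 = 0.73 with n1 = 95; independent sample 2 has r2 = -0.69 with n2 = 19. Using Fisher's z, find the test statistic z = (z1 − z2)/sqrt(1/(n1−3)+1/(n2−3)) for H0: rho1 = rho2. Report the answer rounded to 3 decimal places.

6.559

z1 = atanh(0.73) = 0.928727,  z2 = atanh(-0.69) = -0.847956
SE = √(1/(n1−3) + 1/(n2−3)) = √(1/92 + 1/16) = √(0.0108696 + 0.0625000) = √0.0733696 = 0.270868
z = (z1 − z2)/SE = (0.928727 − (-0.847956)) / 0.270868 = 1.776683 / 0.270868 = 6.559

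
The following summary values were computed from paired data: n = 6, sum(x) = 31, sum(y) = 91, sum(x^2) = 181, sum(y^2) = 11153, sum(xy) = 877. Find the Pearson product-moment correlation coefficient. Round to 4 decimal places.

S_xy = nΣxy − ΣxΣy = 6·877 − 31·91 = 5262 − 2821 = 2441
S_xx = nΣx² − (Σx)² = 6·181 − 31² = 1086 − 961 = 125
S_yy = nΣy² − (Σy)² = 6·11153 − 91² = 66918 − 8281 = 58637
r = S_xy / √(S_xx·S_yy) = 2441 / √(125·58637) = 2441 / √7329625 = 2441 / 2707.3280 = 0.9016

0.9016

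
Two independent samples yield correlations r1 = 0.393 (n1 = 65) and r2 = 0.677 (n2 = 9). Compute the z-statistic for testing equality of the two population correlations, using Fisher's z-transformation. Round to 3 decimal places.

Fisher z-transforms: z1 = atanh(0.393) = 0.415343, z2 = atanh(0.677) = 0.823555; difference d = -0.408212
Var(d) = 1/62 + 1/6 = 0.0161290 + 0.1666667 = 0.1827957
z = d/√Var(d) = -0.408212 / √0.1827957 = -0.408212 / 0.427546 = -0.955

-0.955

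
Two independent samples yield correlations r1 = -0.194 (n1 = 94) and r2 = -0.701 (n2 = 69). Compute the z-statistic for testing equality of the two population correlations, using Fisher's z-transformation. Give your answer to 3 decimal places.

4.161

Fisher z-transforms: z1 = atanh(-0.194) = -0.196490, z2 = atanh(-0.701) = -0.869264; difference d = 0.672774
Var(d) = 1/91 + 1/66 = 0.0109890 + 0.0151515 = 0.0261405
z = d/√Var(d) = 0.672774 / √0.0261405 = 0.672774 / 0.161680 = 4.161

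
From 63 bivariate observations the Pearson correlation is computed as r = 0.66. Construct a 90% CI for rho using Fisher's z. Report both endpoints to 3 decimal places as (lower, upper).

(0.523, 0.764)

z_r = atanh(0.66) = 0.792814;  SE = 1/√(n−3) = 1/√60 = 0.129099
z-limits: 0.792814 ± 1.645·0.129099 = 0.792814 ± 0.212368 = [0.580446, 1.005182]
ρ-limits: (tanh 0.580446, tanh 1.005182) = (0.523, 0.764)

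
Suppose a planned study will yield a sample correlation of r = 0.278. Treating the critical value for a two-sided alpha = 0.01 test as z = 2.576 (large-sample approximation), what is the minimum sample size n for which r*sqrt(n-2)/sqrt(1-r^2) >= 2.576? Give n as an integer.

82

Need r·√(n−2)/√(1−r²) ≥ 2.576
√(n−2) ≥ 2.576·√(1−0.077284) / 0.278 = 2.576·0.960581 / 0.278 = 8.9009
n−2 ≥ 79.2260  ⇒  n ≥ 81.2260
Smallest integer n = 82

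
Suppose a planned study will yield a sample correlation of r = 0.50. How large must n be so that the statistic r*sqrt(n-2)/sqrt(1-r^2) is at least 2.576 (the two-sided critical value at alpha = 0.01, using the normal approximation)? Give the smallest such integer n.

Need r·√(n−2)/√(1−r²) ≥ 2.576
√(n−2) ≥ 2.576·√(1−0.2500) / 0.50 = 2.576·0.866025 / 0.50 = 4.4618
n−2 ≥ 19.9077  ⇒  n ≥ 21.9077
Smallest integer n = 22

22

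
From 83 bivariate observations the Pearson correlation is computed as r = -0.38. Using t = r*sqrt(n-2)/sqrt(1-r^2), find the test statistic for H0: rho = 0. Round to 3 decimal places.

-3.697

t = r·√(n−2) / √(1−r²) with r = -0.38, n = 83
  = -0.38·√81 / √(1 − 0.1444)
  = -0.38·9.000000 / 0.924986
  = -3.420000 / 0.924986 = -3.697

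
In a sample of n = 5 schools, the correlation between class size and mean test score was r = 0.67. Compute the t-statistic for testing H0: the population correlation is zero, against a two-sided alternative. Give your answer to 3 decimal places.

t = r·√(n−2) / √(1−r²) with r = 0.67, n = 5
  = 0.67·√3 / √(1 − 0.4489)
  = 0.67·1.732051 / 0.742361
  = 1.160474 / 0.742361 = 1.563

1.563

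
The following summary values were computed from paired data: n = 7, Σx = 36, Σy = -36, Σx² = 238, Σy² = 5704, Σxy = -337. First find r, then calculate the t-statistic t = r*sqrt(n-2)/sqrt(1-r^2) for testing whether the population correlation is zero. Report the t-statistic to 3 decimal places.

Numerator: nΣxy − (Σx)(Σy) = 7·(-337) − (36)(-36) = -1063
Denominator: √[(nΣx²−(Σx)²)(nΣy²−(Σy)²)]
  nΣx²−(Σx)² = 7·238 − 1296 = 370;  nΣy²−(Σy)² = 7·5704 − 1296 = 38632
  √(370·38632) = √14293840 = 3780.7195
r = -1063 / 3780.7195 = -0.2812
t = r·√(n−2)/√(1−r²) = -0.2812·√5 / √(1−0.079073) = -0.628782 / 0.959649 = -0.655

-0.655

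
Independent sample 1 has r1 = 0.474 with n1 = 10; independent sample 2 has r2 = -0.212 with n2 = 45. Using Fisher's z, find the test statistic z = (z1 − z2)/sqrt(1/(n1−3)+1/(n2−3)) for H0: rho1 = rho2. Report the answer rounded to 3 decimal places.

1.789

Fisher z-transforms: z1 = atanh(0.474) = 0.515217, z2 = atanh(-0.212) = -0.215265; difference d = 0.730482
Var(d) = 1/7 + 1/42 = 0.1428571 + 0.0238095 = 0.1666666
z = d/√Var(d) = 0.730482 / √0.1666666 = 0.730482 / 0.408248 = 1.789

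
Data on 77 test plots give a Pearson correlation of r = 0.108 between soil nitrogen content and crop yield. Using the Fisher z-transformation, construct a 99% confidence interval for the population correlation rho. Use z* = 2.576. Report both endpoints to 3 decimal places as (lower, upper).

(-0.189, 0.387)

Fisher z: z_r = atanh(r) = ½·ln((1+0.108)/(1−0.108)) = 0.108423
SE(z) = 1/√(n−3) = 1/√74 = 0.116248
99% ⇒ z* = 2.576; margin = 2.576·0.116248 = 0.299455
CI on z-scale: (-0.191032, 0.407878)
Back-transform: tanh(-0.191032) = -0.188742, tanh(0.407878) = 0.386669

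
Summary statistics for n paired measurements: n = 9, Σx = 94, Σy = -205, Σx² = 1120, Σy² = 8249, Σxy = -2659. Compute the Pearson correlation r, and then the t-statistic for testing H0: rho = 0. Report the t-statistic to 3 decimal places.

-2.879

S_xy = nΣxy − ΣxΣy = 9·(-2659) − 94·(-205) = -23931 − (-19270) = -4661
S_xx = nΣx² − (Σx)² = 9·1120 − 94² = 10080 − 8836 = 1244
S_yy = nΣy² − (Σy)² = 9·8249 − (-205)² = 74241 − 42025 = 32216
r = S_xy / √(S_xx·S_yy) = -4661 / √(1244·32216) = -4661 / √40076704 = -4661 / 6330.6164 = -0.7363
t = r·√(n−2)/√(1−r²) = -0.7363·√7 / √(1−0.542138) = -1.948067 / 0.676655 = -2.879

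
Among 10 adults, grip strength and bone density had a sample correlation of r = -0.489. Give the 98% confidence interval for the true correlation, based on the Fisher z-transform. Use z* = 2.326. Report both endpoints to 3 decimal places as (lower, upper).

(-0.888, 0.331)

z_r = atanh(-0.489) = -0.534745;  SE = 1/√(n−3) = 1/√7 = 0.377964
z-limits: -0.534745 ± 2.326·0.377964 = -0.534745 ± 0.879144 = [-1.413889, 0.344399]
ρ-limits: (tanh -1.413889, tanh 0.344399) = (-0.888, 0.331)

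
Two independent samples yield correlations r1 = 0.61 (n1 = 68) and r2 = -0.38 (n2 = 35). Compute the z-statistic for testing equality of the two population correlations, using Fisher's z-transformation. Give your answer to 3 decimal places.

z1 = atanh(0.61) = 0.708921,  z2 = atanh(-0.38) = -0.400060
SE = √(1/(n1−3) + 1/(n2−3)) = √(1/65 + 1/32) = √(0.0153846 + 0.0312500) = √0.0466346 = 0.215950
z = (z1 − z2)/SE = (0.708921 − (-0.400060)) / 0.215950 = 1.108981 / 0.215950 = 5.135

5.135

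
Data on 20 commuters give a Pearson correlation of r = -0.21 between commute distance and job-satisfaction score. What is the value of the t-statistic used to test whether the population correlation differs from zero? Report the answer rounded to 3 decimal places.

-0.911

t = r·√(n−2) / √(1−r²) with r = -0.21, n = 20
  = -0.21·√18 / √(1 − 0.0441)
  = -0.21·4.242641 / 0.977701
  = -0.890955 / 0.977701 = -0.911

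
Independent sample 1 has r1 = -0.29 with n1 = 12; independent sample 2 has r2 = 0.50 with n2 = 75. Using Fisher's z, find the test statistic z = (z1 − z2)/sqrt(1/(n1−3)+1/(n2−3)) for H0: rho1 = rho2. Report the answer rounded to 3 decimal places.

-2.398

z1 = atanh(-0.29) = -0.298566,  z2 = atanh(0.50) = 0.549306
SE = √(1/(n1−3) + 1/(n2−3)) = √(1/9 + 1/72) = √(0.1111111 + 0.0138889) = √0.1250000 = 0.353553
z = (z1 − z2)/SE = (-0.298566 − 0.549306) / 0.353553 = -0.847872 / 0.353553 = -2.398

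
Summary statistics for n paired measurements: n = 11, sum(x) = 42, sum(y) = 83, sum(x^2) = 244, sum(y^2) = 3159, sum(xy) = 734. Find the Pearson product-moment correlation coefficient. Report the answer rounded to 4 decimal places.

0.9062

Numerator: nΣxy − (Σx)(Σy) = 11·734 − (42)(83) = 4588
Denominator: √[(nΣx²−(Σx)²)(nΣy²−(Σy)²)]
  nΣx²−(Σx)² = 11·244 − 1764 = 920;  nΣy²−(Σy)² = 11·3159 − 6889 = 27860
  √(920·27860) = √25631200 = 5062.7265
r = 4588 / 5062.7265 = 0.9062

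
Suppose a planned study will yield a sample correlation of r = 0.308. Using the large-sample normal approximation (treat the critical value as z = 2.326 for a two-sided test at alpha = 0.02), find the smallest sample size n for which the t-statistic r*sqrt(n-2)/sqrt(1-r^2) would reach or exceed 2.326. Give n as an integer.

54

r√(n−2)/√(1−r²) ≥ 2.326  ⇔  n−2 ≥ (2.326)²·(1−r²)/r²
(1−r²)/r² = (1−0.094864)/0.094864 = 9.5414
n ≥ 2 + 5.410276·9.5414 = 2 + 51.6216 = 53.6216
⌈53.6216⌉ = 54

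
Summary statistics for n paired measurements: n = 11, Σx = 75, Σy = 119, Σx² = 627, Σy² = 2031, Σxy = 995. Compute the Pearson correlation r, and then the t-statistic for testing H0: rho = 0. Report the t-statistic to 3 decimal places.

2.410

S_xy = nΣxy − ΣxΣy = 11·995 − 75·119 = 10945 − 8925 = 2020
S_xx = nΣx² − (Σx)² = 11·627 − 75² = 6897 − 5625 = 1272
S_yy = nΣy² − (Σy)² = 11·2031 − 119² = 22341 − 14161 = 8180
r = S_xy / √(S_xx·S_yy) = 2020 / √(1272·8180) = 2020 / √10404960 = 2020 / 3225.6720 = 0.6262
t = r·√(n−2)/√(1−r²) = 0.6262·√9 / √(1−0.392126) = 1.878600 / 0.779663 = 2.410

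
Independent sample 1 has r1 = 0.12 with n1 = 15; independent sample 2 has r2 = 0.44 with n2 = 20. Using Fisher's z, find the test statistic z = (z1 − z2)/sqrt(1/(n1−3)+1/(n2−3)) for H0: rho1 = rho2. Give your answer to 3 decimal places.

-0.933

Fisher z-transforms: z1 = atanh(0.12) = 0.120581, z2 = atanh(0.44) = 0.472231; difference d = -0.351650
Var(d) = 1/12 + 1/17 = 0.0833333 + 0.0588235 = 0.1421568
z = d/√Var(d) = -0.351650 / √0.1421568 = -0.351650 / 0.377037 = -0.933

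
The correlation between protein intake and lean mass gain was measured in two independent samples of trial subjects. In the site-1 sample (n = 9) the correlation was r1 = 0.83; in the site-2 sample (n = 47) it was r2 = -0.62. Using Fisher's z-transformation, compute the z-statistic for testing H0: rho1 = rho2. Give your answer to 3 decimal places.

4.396

z1 = atanh(0.83) = 1.188136,  z2 = atanh(-0.62) = -0.725005
SE = √(1/(n1−3) + 1/(n2−3)) = √(1/6 + 1/44) = √(0.1666667 + 0.0227273) = √0.1893940 = 0.435194
z = (z1 − z2)/SE = (1.188136 − (-0.725005)) / 0.435194 = 1.913141 / 0.435194 = 4.396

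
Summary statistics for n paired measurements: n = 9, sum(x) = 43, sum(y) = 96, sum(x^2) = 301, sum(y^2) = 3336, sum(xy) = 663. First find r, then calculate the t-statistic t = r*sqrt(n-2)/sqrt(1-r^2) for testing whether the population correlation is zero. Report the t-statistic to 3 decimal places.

1.277

S_xy = nΣxy − ΣxΣy = 9·663 − 43·96 = 5967 − 4128 = 1839
S_xx = nΣx² − (Σx)² = 9·301 − 43² = 2709 − 1849 = 860
S_yy = nΣy² − (Σy)² = 9·3336 − 96² = 30024 − 9216 = 20808
r = S_xy / √(S_xx·S_yy) = 1839 / √(860·20808) = 1839 / √17894880 = 1839 / 4230.2340 = 0.4347
t = r·√(n−2)/√(1−r²) = 0.4347·√7 / √(1−0.188964) = 1.150108 / 0.900575 = 1.277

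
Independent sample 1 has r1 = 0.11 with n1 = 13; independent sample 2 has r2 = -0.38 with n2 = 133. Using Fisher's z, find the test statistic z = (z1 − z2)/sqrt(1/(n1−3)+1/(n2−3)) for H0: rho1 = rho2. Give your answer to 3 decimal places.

1.556

Fisher z-transforms: z1 = atanh(0.11) = 0.110447, z2 = atanh(-0.38) = -0.400060; difference d = 0.510507
Var(d) = 1/10 + 1/130 = 0.1000000 + 0.0076923 = 0.1076923
z = d/√Var(d) = 0.510507 / √0.1076923 = 0.510507 / 0.328165 = 1.556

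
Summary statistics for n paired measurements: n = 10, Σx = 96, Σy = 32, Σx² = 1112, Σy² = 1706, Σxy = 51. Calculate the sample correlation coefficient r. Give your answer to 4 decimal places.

-0.4637

S_xy = nΣxy − ΣxΣy = 10·51 − 96·32 = 510 − 3072 = -2562
S_xx = nΣx² − (Σx)² = 10·1112 − 96² = 11120 − 9216 = 1904
S_yy = nΣy² − (Σy)² = 10·1706 − 32² = 17060 − 1024 = 16036
r = S_xy / √(S_xx·S_yy) = -2562 / √(1904·16036) = -2562 / √30532544 = -2562 / 5525.6261 = -0.4637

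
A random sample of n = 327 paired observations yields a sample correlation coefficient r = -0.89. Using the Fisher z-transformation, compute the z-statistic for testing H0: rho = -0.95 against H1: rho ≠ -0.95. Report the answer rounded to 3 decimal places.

7.377

Fisher z: atanh(-0.89) = -1.421926, atanh(-0.95) = -1.831781
z = (z_r − z_0)·√(n−3) = (-1.421926 − (-1.831781))·√324 = 0.409855 · 18.000000 = 7.377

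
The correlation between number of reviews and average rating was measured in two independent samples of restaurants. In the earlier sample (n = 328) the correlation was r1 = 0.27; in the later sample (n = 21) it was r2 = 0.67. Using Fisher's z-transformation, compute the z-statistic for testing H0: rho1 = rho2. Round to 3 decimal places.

-2.205

Fisher z-transforms: z1 = atanh(0.27) = 0.276864, z2 = atanh(0.67) = 0.810743; difference d = -0.533879
Var(d) = 1/325 + 1/18 = 0.0030769 + 0.0555556 = 0.0586325
z = d/√Var(d) = -0.533879 / √0.0586325 = -0.533879 / 0.242141 = -2.205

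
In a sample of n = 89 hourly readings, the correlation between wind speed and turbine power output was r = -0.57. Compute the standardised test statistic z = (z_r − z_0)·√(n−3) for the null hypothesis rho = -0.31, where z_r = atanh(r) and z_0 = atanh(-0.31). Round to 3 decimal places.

-3.032

z_r = atanh(-0.57) = -0.647523,  z_0 = atanh(-0.31) = -0.320545
SE = 1/√(n−3) = 1/√86 = 0.107833
z = (z_r − z_0)/SE = (-0.647523 − (-0.320545)) / 0.107833 = -0.326978 / 0.107833 = -3.032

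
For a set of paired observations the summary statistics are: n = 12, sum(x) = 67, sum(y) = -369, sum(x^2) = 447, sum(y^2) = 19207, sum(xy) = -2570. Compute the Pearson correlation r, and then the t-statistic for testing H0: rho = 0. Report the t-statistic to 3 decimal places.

Numerator: nΣxy − (Σx)(Σy) = 12·(-2570) − (67)(-369) = -6117
Denominator: √[(nΣx²−(Σx)²)(nΣy²−(Σy)²)]
  nΣx²−(Σx)² = 12·447 − 4489 = 875;  nΣy²−(Σy)² = 12·19207 − 136161 = 94323
  √(875·94323) = √82532625 = 9084.7468
r = -6117 / 9084.7468 = -0.6733
t = r·√(n−2)/√(1−r²) = -0.6733·√10 / √(1−0.453333) = -2.129162 / 0.739369 = -2.880

-2.880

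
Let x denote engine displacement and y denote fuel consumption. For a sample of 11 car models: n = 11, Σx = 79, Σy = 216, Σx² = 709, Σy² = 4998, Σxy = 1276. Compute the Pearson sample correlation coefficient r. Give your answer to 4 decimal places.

-0.8409

Numerator: nΣxy − (Σx)(Σy) = 11·1276 − (79)(216) = -3028
Denominator: √[(nΣx²−(Σx)²)(nΣy²−(Σy)²)]
  nΣx²−(Σx)² = 11·709 − 6241 = 1558;  nΣy²−(Σy)² = 11·4998 − 46656 = 8322
  √(1558·8322) = √12965676 = 3600.7882
r = -3028 / 3600.7882 = -0.8409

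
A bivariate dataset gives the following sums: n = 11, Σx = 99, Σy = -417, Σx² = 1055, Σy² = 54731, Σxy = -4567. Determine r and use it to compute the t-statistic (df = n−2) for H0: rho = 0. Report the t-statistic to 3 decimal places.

-1.021

S_xy = nΣxy − ΣxΣy = 11·(-4567) − 99·(-417) = -50237 − (-41283) = -8954
S_xx = nΣx² − (Σx)² = 11·1055 − 99² = 11605 − 9801 = 1804
S_yy = nΣy² − (Σy)² = 11·54731 − (-417)² = 602041 − 173889 = 428152
r = S_xy / √(S_xx·S_yy) = -8954 / √(1804·428152) = -8954 / √772386208 = -8954 / 27791.8371 = -0.3222
t = r·√(n−2)/√(1−r²) = -0.3222·√9 / √(1−0.103813) = -0.966600 / 0.946672 = -1.021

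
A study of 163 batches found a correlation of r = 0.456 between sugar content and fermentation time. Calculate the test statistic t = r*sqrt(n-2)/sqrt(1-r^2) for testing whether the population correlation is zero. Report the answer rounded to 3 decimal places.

6.501

1 − r² = 1 − 0.207936 = 0.792064;  √(1−r²) = 0.889980
√(n−2) = √161 = 12.688578
t = r·√(n−2)/√(1−r²) = 0.456 · 12.688578 / 0.889980 = 6.501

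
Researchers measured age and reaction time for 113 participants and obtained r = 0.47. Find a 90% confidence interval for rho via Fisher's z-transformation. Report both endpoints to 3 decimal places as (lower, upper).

(0.339, 0.583)

Fisher z: z_r = atanh(r) = ½·ln((1+0.47)/(1−0.47)) = 0.510070
SE(z) = 1/√(n−3) = 1/√110 = 0.095346
90% ⇒ z* = 1.645; margin = 1.645·0.095346 = 0.156844
CI on z-scale: (0.353226, 0.666914)
Back-transform: tanh(0.353226) = 0.339233, tanh(0.666914) = 0.582946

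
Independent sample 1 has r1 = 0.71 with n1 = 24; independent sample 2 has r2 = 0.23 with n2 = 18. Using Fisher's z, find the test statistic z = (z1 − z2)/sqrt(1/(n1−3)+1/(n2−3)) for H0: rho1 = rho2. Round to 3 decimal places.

z1 = atanh(0.71) = 0.887184,  z2 = atanh(0.23) = 0.234189
SE = √(1/(n1−3) + 1/(n2−3)) = √(1/21 + 1/15) = √(0.0476190 + 0.0666667) = √0.1142857 = 0.338062
z = (z1 − z2)/SE = (0.887184 − 0.234189) / 0.338062 = 0.652995 / 0.338062 = 1.932

1.932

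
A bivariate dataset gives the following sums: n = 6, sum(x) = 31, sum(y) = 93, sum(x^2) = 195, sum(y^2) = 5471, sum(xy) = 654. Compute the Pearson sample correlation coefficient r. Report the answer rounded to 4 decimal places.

S_xy = nΣxy − ΣxΣy = 6·654 − 31·93 = 3924 − 2883 = 1041
S_xx = nΣx² − (Σx)² = 6·195 − 31² = 1170 − 961 = 209
S_yy = nΣy² − (Σy)² = 6·5471 − 93² = 32826 − 8649 = 24177
r = S_xy / √(S_xx·S_yy) = 1041 / √(209·24177) = 1041 / √5052993 = 1041 / 2247.8863 = 0.4631

0.4631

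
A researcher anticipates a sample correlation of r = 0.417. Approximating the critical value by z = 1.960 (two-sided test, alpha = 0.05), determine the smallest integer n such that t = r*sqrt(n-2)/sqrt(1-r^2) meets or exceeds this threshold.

r√(n−2)/√(1−r²) ≥ 1.960  ⇔  n−2 ≥ (1.960)²·(1−r²)/r²
(1−r²)/r² = (1−0.173889)/0.173889 = 4.7508
n ≥ 2 + 3.8416·4.7508 = 2 + 18.2507 = 20.2507
⌈20.2507⌉ = 21

21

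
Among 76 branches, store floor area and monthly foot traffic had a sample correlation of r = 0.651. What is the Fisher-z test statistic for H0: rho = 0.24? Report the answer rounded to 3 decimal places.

4.548

Fisher z: atanh(0.651) = 0.777032, atanh(0.24) = 0.244774
z = (z_r − z_0)·√(n−3) = (0.777032 − 0.244774)·√73 = 0.532258 · 8.544004 = 4.548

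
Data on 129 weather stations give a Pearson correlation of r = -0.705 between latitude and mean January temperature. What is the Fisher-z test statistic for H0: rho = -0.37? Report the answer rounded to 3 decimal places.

-5.486

z_r = atanh(-0.705) = -0.877173,  z_0 = atanh(-0.37) = -0.388423
SE = 1/√(n−3) = 1/√126 = 0.089087
z = (z_r − z_0)/SE = (-0.877173 − (-0.388423)) / 0.089087 = -0.488750 / 0.089087 = -5.486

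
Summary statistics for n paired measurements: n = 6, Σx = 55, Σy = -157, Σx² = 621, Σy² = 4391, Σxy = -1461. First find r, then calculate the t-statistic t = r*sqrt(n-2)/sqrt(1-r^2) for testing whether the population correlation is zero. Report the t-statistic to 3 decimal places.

-0.242

Numerator: nΣxy − (Σx)(Σy) = 6·(-1461) − (55)(-157) = -131
Denominator: √[(nΣx²−(Σx)²)(nΣy²−(Σy)²)]
  nΣx²−(Σx)² = 6·621 − 3025 = 701;  nΣy²−(Σy)² = 6·4391 − 24649 = 1697
  √(701·1697) = √1189597 = 1090.6865
r = -131 / 1090.6865 = -0.1201
t = r·√(n−2)/√(1−r²) = -0.1201·√4 / √(1−0.014424) = -0.240200 / 0.992762 = -0.242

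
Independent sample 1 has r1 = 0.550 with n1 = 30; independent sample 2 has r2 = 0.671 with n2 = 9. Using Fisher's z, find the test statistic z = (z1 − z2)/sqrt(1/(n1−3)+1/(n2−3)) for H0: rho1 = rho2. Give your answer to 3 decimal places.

z1 = atanh(0.550) = 0.618381,  z2 = atanh(0.671) = 0.812560
SE = √(1/(n1−3) + 1/(n2−3)) = √(1/27 + 1/6) = √(0.0370370 + 0.1666667) = √0.2037037 = 0.451335
z = (z1 − z2)/SE = (0.618381 − 0.812560) / 0.451335 = -0.194179 / 0.451335 = -0.430

-0.430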